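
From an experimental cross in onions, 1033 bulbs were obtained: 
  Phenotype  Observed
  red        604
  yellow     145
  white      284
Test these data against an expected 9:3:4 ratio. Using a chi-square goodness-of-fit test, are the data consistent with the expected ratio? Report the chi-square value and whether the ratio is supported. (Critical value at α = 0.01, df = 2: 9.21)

Under the 9:3:4 hypothesis (Σ ratio = 16, N = 1033):
  red: 1033 × 9/16 = 581.0625
  yellow: 1033 × 3/16 = 193.6875
  white: 1033 × 4/16 = 258.25
χ² = Σ (O − E)² / E
  red: (604 − 581.0625)² / 581.0625 = 0.9055
  yellow: (145 − 193.6875)² / 193.6875 = 12.2386
  white: (284 − 258.25)² / 258.25 = 2.5675
χ² = 0.9055 + 12.2386 + 2.5675 = 15.7116 ≈ 15.712
Degrees of freedom = 3 − 1 = 2; critical value at α = 0.01 is 9.21.
Since 15.712 > 9.21, we reject the null hypothesis — the data do not fit the 9:3:4 ratio.

15.712; not consistent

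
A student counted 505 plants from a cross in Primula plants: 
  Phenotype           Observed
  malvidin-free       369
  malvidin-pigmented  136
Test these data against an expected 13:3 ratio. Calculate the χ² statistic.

Total ratio parts = 16. Expected numbers out of 505:
  malvidin-free: 505 × 13/16 = 410.3125
  malvidin-pigmented: 505 × 3/16 = 94.6875
χ² = Σ (O − E)² / E
  malvidin-free: (369 − 410.3125)² / 410.3125 = 4.1596
  malvidin-pigmented: (136 − 94.6875)² / 94.6875 = 18.0248
χ² = 4.1596 + 18.0248 = 22.1844 ≈ 22.184

22.184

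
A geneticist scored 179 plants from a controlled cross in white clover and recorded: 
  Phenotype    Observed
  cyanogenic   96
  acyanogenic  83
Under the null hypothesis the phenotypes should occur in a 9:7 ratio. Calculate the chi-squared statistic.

0.499

The 9:7 ratio has 16 parts, so with N = 179 the expected counts are:
  cyanogenic: 179 × 9/16 = 100.6875
  acyanogenic: 179 × 7/16 = 78.3125
χ² = Σ (O − E)² / E
  cyanogenic: (96 − 100.6875)² / 100.6875 = 0.2182
  acyanogenic: (83 − 78.3125)² / 78.3125 = 0.2806
χ² = 0.2182 + 0.2806 = 0.4988 ≈ 0.499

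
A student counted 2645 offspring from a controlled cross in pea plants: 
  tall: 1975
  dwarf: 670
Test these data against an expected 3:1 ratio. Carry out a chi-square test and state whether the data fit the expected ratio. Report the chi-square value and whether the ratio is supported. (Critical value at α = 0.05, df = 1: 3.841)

0.154; consistent

Under the 3:1 hypothesis (Σ ratio = 4, N = 2645):
  tall: 2645 × 3/4 = 1983.75
  dwarf: 2645 × 1/4 = 661.25
χ² = Σ (O − E)² / E
  tall: (1975 − 1983.75)² / 1983.75 = 0.0386
  dwarf: (670 − 661.25)² / 661.25 = 0.1158
χ² = 0.0386 + 0.1158 = 0.1544 ≈ 0.154
Degrees of freedom = 2 − 1 = 1; critical value at α = 0.05 is 3.841.
Since 0.154 < 3.841, we fail to reject the null hypothesis — the data are consistent with the 3:1 ratio.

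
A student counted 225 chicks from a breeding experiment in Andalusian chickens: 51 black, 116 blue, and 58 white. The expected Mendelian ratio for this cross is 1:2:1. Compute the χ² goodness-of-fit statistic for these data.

The 1:2:1 ratio has 4 parts, so with N = 225 the expected counts are:
  black: 225 × 1/4 = 56.25
  blue: 225 × 2/4 = 112.5
  white: 225 × 1/4 = 56.25
χ² = Σ (O − E)² / E
  black: (51 − 56.25)² / 56.25 = 0.4900
  blue: (116 − 112.5)² / 112.5 = 0.1089
  white: (58 − 56.25)² / 56.25 = 0.0544
χ² = 0.4900 + 0.1089 + 0.0544 = 0.6533 ≈ 0.653

0.653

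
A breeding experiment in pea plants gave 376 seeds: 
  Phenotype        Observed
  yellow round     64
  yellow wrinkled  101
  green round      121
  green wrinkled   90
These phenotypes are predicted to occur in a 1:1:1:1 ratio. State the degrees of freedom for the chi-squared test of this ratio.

A goodness-of-fit test with 4 phenotype classes has df = 4 − 1 = 3.

3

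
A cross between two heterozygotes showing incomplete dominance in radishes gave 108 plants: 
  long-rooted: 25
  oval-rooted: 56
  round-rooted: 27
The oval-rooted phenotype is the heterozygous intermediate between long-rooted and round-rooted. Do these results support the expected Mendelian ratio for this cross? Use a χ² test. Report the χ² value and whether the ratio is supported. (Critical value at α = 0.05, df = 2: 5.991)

0.222; consistent

With incomplete dominance, a heterozygote × heterozygote cross gives a 1:2:1 phenotypic ratio.
Total ratio parts = 4. Expected numbers out of 108:
  long-rooted: 108 × 1/4 = 27
  oval-rooted: 108 × 2/4 = 54
  round-rooted: 108 × 1/4 = 27
χ² = Σ (O − E)² / E
  long-rooted: (25 − 27)² / 27 = 0.1481
  oval-rooted: (56 − 54)² / 54 = 0.0741
  round-rooted: (27 − 27)² / 27 = 0.0000
χ² = 0.1481 + 0.0741 + 0.0000 = 0.2222 ≈ 0.222
Degrees of freedom = 3 − 1 = 2; critical value at α = 0.05 is 5.991.
Since 0.222 < 5.991, we fail to reject the null hypothesis — the data are consistent with the 1:2:1 ratio.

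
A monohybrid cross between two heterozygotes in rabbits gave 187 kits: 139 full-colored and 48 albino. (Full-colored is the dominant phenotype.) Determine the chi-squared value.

0.045

For a monohybrid cross between heterozygotes with complete dominance, the expected phenotypic ratio is 3:1.
Under the 3:1 hypothesis (Σ ratio = 4, N = 187):
  full-colored: 187 × 3/4 = 140.25
  albino: 187 × 1/4 = 46.75
χ² = Σ (O − E)² / E
  full-colored: (139 − 140.25)² / 140.25 = 0.0111
  albino: (48 − 46.75)² / 46.75 = 0.0334
χ² = 0.0111 + 0.0334 = 0.0445 ≈ 0.045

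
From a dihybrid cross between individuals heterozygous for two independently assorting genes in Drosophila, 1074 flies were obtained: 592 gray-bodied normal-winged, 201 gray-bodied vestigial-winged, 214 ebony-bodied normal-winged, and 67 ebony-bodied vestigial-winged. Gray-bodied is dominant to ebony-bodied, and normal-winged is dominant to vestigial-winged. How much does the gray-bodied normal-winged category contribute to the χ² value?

0.243

A dihybrid F₂ with independent assortment and complete dominance at both loci gives a 9:3:3:1 phenotypic ratio.
The 9:3:3:1 ratio has 16 parts, so with N = 1074 the expected counts are:
  gray-bodied normal-winged: 1074 × 9/16 = 604.125
  gray-bodied vestigial-winged: 1074 × 3/16 = 201.375
  ebony-bodied normal-winged: 1074 × 3/16 = 201.375
  ebony-bodied vestigial-winged: 1074 × 1/16 = 67.125
Contribution of gray-bodied normal-winged: (592 − 604.125)² / 604.125 = 0.2434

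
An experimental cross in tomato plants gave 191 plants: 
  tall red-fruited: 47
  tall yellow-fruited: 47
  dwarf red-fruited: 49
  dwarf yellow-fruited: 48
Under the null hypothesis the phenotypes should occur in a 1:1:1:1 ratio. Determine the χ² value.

Expected counts for N = 191 under a 1:1:1:1 ratio (total parts = 4):
  tall red-fruited: 191 × 1/4 = 47.75
  tall yellow-fruited: 191 × 1/4 = 47.75
  dwarf red-fruited: 191 × 1/4 = 47.75
  dwarf yellow-fruited: 191 × 1/4 = 47.75
χ² = Σ (O − E)² / E
  tall red-fruited: (47 − 47.75)² / 47.75 = 0.0118
  tall yellow-fruited: (47 − 47.75)² / 47.75 = 0.0118
  dwarf red-fruited: (49 − 47.75)² / 47.75 = 0.0327
  dwarf yellow-fruited: (48 − 47.75)² / 47.75 = 0.0013
χ² = 0.0118 + 0.0118 + 0.0327 + 0.0013 = 0.0576 ≈ 0.058

0.058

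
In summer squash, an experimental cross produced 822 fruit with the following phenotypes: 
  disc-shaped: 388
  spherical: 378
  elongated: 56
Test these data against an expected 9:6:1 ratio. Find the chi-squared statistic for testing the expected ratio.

Expected counts for N = 822 under a 9:6:1 ratio (total parts = 16):
  disc-shaped: 822 × 9/16 = 462.375
  spherical: 822 × 6/16 = 308.25
  elongated: 822 × 1/16 = 51.375
χ² = Σ (O − E)² / E
  disc-shaped: (388 − 462.375)² / 462.375 = 11.9635
  spherical: (378 − 308.25)² / 308.25 = 15.7828
  elongated: (56 − 51.375)² / 51.375 = 0.4164
χ² = 11.9635 + 15.7828 + 0.4164 = 28.1627 ≈ 28.163

28.163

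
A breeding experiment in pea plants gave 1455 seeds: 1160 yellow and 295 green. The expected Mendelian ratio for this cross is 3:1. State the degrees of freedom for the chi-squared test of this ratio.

1

A goodness-of-fit test with 2 phenotype classes has df = 2 − 1 = 1.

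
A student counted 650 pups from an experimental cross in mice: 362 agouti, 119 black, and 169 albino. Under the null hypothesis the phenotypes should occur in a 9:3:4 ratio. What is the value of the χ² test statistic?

Total ratio parts = 16. Expected numbers out of 650:
  agouti: 650 × 9/16 = 365.625
  black: 650 × 3/16 = 121.875
  albino: 650 × 4/16 = 162.5
χ² = Σ (O − E)² / E
  agouti: (362 − 365.625)² / 365.625 = 0.0359
  black: (119 − 121.875)² / 121.875 = 0.0678
  albino: (169 − 162.5)² / 162.5 = 0.2600
χ² = 0.0359 + 0.0678 + 0.2600 = 0.3637 ≈ 0.364

0.364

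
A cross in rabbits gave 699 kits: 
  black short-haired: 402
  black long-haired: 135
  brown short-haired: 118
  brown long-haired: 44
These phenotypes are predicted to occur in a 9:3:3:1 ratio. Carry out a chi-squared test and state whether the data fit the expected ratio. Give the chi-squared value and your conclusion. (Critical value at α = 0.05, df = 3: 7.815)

1.620; consistent

Under the 9:3:3:1 hypothesis (Σ ratio = 16, N = 699):
  black short-haired: 699 × 9/16 = 393.1875
  black long-haired: 699 × 3/16 = 131.0625
  brown short-haired: 699 × 3/16 = 131.0625
  brown long-haired: 699 × 1/16 = 43.6875
χ² = Σ (O − E)² / E
  black short-haired: (402 − 393.1875)² / 393.1875 = 0.1975
  black long-haired: (135 − 131.0625)² / 131.0625 = 0.1183
  brown short-haired: (118 − 131.0625)² / 131.0625 = 1.3019
  brown long-haired: (44 − 43.6875)² / 43.6875 = 0.0022
χ² = 0.1975 + 0.1183 + 1.3019 + 0.0022 = 1.6199 ≈ 1.620
Degrees of freedom = 4 − 1 = 3; critical value at α = 0.05 is 7.815.
Since 1.620 < 7.815, we fail to reject the null hypothesis — the data are consistent with the 9:3:3:1 ratio.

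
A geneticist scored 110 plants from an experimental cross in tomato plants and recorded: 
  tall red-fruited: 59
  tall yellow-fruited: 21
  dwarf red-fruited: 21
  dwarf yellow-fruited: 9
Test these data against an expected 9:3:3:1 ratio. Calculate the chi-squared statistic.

0.804

Under the 9:3:3:1 hypothesis (Σ ratio = 16, N = 110):
  tall red-fruited: 110 × 9/16 = 61.875
  tall yellow-fruited: 110 × 3/16 = 20.625
  dwarf red-fruited: 110 × 3/16 = 20.625
  dwarf yellow-fruited: 110 × 1/16 = 6.875
χ² = Σ (O − E)² / E
  tall red-fruited: (59 − 61.875)² / 61.875 = 0.1336
  tall yellow-fruited: (21 − 20.625)² / 20.625 = 0.0068
  dwarf red-fruited: (21 − 20.625)² / 20.625 = 0.0068
  dwarf yellow-fruited: (9 − 6.875)² / 6.875 = 0.6568
χ² = 0.1336 + 0.0068 + 0.0068 + 0.6568 = 0.804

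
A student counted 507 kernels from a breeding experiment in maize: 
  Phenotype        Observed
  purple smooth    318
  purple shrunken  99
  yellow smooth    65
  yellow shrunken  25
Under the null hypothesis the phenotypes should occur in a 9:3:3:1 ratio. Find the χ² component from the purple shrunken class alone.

Expected counts for N = 507 under a 9:3:3:1 ratio (total parts = 16):
  purple smooth: 507 × 9/16 = 285.1875
  purple shrunken: 507 × 3/16 = 95.0625
  yellow smooth: 507 × 3/16 = 95.0625
  yellow shrunken: 507 × 1/16 = 31.6875
Contribution of purple shrunken: (99 − 95.0625)² / 95.0625 = 0.1631

0.163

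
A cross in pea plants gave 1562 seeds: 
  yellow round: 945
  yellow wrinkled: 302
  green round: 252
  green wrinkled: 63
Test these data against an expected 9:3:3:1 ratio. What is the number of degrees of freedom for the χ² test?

A goodness-of-fit test with 4 phenotype classes has df = 4 − 1 = 3.

3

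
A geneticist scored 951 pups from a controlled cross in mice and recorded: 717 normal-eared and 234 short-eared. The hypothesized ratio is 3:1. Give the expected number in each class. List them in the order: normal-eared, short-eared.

713.25, 237.75

Under the 3:1 hypothesis (Σ ratio = 4, N = 951):
  normal-eared: 951 × 3/4 = 713.25
  short-eared: 951 × 1/4 = 237.75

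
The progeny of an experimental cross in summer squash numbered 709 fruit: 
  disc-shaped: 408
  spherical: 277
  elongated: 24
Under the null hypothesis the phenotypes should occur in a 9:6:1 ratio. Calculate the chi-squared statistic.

Total ratio parts = 16. Expected numbers out of 709:
  disc-shaped: 709 × 9/16 = 398.8125
  spherical: 709 × 6/16 = 265.875
  elongated: 709 × 1/16 = 44.3125
χ² = Σ (O − E)² / E
  disc-shaped: (408 − 398.8125)² / 398.8125 = 0.2117
  spherical: (277 − 265.875)² / 265.875 = 0.4655
  elongated: (24 − 44.3125)² / 44.3125 = 9.3111
χ² = 0.2117 + 0.4655 + 9.3111 = 9.9883 ≈ 9.988

9.988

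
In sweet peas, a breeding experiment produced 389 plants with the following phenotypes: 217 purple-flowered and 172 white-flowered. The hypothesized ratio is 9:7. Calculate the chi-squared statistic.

0.034

Total ratio parts = 16. Expected numbers out of 389:
  purple-flowered: 389 × 9/16 = 218.8125
  white-flowered: 389 × 7/16 = 170.1875
χ² = Σ (O − E)² / E
  purple-flowered: (217 − 218.8125)² / 218.8125 = 0.0150
  white-flowered: (172 − 170.1875)² / 170.1875 = 0.0193
χ² = 0.0150 + 0.0193 = 0.0343 ≈ 0.034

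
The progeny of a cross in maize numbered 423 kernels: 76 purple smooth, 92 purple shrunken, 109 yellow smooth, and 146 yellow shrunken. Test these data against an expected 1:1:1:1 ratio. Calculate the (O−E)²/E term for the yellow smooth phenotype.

Total ratio parts = 4. Expected numbers out of 423:
  purple smooth: 423 × 1/4 = 105.75
  purple shrunken: 423 × 1/4 = 105.75
  yellow smooth: 423 × 1/4 = 105.75
  yellow shrunken: 423 × 1/4 = 105.75
Contribution of yellow smooth: (109 − 105.75)² / 105.75 = 0.0999

0.100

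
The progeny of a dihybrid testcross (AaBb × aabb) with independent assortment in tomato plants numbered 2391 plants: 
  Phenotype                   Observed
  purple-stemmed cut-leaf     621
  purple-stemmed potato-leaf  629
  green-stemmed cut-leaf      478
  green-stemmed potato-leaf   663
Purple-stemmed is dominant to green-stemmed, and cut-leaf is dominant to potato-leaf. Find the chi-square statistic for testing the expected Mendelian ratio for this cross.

33.651

A dihybrid testcross with independent assortment gives a 1:1:1:1 ratio.
The 1:1:1:1 ratio has 4 parts, so with N = 2391 the expected counts are:
  purple-stemmed cut-leaf: 2391 × 1/4 = 597.75
  purple-stemmed potato-leaf: 2391 × 1/4 = 597.75
  green-stemmed cut-leaf: 2391 × 1/4 = 597.75
  green-stemmed potato-leaf: 2391 × 1/4 = 597.75
χ² = Σ (O − E)² / E
  purple-stemmed cut-leaf: (621 − 597.75)² / 597.75 = 0.9043
  purple-stemmed potato-leaf: (629 − 597.75)² / 597.75 = 1.6337
  green-stemmed cut-leaf: (478 − 597.75)² / 597.75 = 23.9901
  green-stemmed potato-leaf: (663 − 597.75)² / 597.75 = 7.1226
χ² = 0.9043 + 1.6337 + 23.9901 + 7.1226 = 33.6507 ≈ 33.651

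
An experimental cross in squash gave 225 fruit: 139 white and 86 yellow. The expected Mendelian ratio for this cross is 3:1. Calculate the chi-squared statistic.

Total ratio parts = 4. Expected numbers out of 225:
  white: 225 × 3/4 = 168.75
  yellow: 225 × 1/4 = 56.25
χ² = Σ (O − E)² / E
  white: (139 − 168.75)² / 168.75 = 5.2448
  yellow: (86 − 56.25)² / 56.25 = 15.7344
χ² = 5.2448 + 15.7344 = 20.9792 ≈ 20.979

20.979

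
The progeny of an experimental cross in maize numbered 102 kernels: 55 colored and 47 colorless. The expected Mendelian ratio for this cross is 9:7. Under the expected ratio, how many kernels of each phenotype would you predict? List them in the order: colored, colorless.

57.375, 44.625

Expected counts for N = 102 under a 9:7 ratio (total parts = 16):
  colored: 102 × 9/16 = 57.375
  colorless: 102 × 7/16 = 44.625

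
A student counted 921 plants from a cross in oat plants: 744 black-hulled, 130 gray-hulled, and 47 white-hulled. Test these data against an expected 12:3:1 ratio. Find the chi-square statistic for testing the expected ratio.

The 12:3:1 ratio has 16 parts, so with N = 921 the expected counts are:
  black-hulled: 921 × 12/16 = 690.75
  gray-hulled: 921 × 3/16 = 172.6875
  white-hulled: 921 × 1/16 = 57.5625
χ² = Σ (O − E)² / E
  black-hulled: (744 − 690.75)² / 690.75 = 4.1050
  gray-hulled: (130 − 172.6875)² / 172.6875 = 10.5521
  white-hulled: (47 − 57.5625)² / 57.5625 = 1.9382
χ² = 4.1050 + 10.5521 + 1.9382 = 16.5953 ≈ 16.595

16.595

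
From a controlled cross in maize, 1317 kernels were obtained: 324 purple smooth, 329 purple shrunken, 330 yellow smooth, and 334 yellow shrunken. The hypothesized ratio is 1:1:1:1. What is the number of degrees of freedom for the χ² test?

3

A goodness-of-fit test with 4 phenotype classes has df = 4 − 1 = 3.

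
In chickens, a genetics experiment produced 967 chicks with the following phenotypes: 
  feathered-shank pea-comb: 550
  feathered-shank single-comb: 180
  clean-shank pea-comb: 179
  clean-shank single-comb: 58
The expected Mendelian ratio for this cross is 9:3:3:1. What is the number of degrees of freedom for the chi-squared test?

A goodness-of-fit test with 4 phenotype classes has df = 4 − 1 = 3.

3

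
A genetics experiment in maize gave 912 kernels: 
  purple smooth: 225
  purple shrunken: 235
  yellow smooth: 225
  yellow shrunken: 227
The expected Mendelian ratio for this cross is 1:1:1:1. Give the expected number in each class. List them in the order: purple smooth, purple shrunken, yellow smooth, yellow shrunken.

Expected counts for N = 912 under a 1:1:1:1 ratio (total parts = 4):
  purple smooth: 912 × 1/4 = 228
  purple shrunken: 912 × 1/4 = 228
  yellow smooth: 912 × 1/4 = 228
  yellow shrunken: 912 × 1/4 = 228

228, 228, 228, 228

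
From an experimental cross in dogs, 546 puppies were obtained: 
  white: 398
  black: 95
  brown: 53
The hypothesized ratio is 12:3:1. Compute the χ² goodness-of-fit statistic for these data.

11.294

Under the 12:3:1 hypothesis (Σ ratio = 16, N = 546):
  white: 546 × 12/16 = 409.5
  black: 546 × 3/16 = 102.375
  brown: 546 × 1/16 = 34.125
χ² = Σ (O − E)² / E
  white: (398 − 409.5)² / 409.5 = 0.3230
  black: (95 − 102.375)² / 102.375 = 0.5313
  brown: (53 − 34.125)² / 34.125 = 10.4400
χ² = 0.3230 + 0.5313 + 10.4400 = 11.2943 ≈ 11.294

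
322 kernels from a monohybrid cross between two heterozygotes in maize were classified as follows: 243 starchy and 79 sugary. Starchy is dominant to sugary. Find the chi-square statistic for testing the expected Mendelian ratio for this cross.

0.037

For a monohybrid cross between heterozygotes with complete dominance, the expected phenotypic ratio is 3:1.
Expected counts for N = 322 under a 3:1 ratio (total parts = 4):
  starchy: 322 × 3/4 = 241.5
  sugary: 322 × 1/4 = 80.5
χ² = Σ (O − E)² / E
  starchy: (243 − 241.5)² / 241.5 = 0.0093
  sugary: (79 − 80.5)² / 80.5 = 0.0280
χ² = 0.0093 + 0.0280 = 0.0373 ≈ 0.037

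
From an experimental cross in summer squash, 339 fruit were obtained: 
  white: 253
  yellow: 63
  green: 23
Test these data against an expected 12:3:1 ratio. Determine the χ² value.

0.166

Under the 12:3:1 hypothesis (Σ ratio = 16, N = 339):
  white: 339 × 12/16 = 254.25
  yellow: 339 × 3/16 = 63.5625
  green: 339 × 1/16 = 21.1875
χ² = Σ (O − E)² / E
  white: (253 − 254.25)² / 254.25 = 0.0061
  yellow: (63 − 63.5625)² / 63.5625 = 0.0050
  green: (23 − 21.1875)² / 21.1875 = 0.1551
χ² = 0.0061 + 0.0050 + 0.1551 = 0.1662 ≈ 0.166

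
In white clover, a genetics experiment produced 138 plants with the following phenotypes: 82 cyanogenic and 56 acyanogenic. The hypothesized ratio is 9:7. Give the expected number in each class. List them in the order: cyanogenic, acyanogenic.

The 9:7 ratio has 16 parts, so with N = 138 the expected counts are:
  cyanogenic: 138 × 9/16 = 77.625
  acyanogenic: 138 × 7/16 = 60.375

77.625, 60.375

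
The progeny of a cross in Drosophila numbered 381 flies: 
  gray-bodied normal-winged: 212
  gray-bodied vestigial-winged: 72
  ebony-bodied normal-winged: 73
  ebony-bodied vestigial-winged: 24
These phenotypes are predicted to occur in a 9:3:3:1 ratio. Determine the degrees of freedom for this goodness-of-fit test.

3

A goodness-of-fit test with 4 phenotype classes has df = 4 − 1 = 3.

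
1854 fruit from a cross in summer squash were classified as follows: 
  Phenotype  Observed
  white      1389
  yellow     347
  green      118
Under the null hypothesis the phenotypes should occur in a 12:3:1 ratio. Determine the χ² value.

Under the 12:3:1 hypothesis (Σ ratio = 16, N = 1854):
  white: 1854 × 12/16 = 1390.5
  yellow: 1854 × 3/16 = 347.625
  green: 1854 × 1/16 = 115.875
χ² = Σ (O − E)² / E
  white: (1389 − 1390.5)² / 1390.5 = 0.0016
  yellow: (347 − 347.625)² / 347.625 = 0.0011
  green: (118 − 115.875)² / 115.875 = 0.0390
χ² = 0.0016 + 0.0011 + 0.0390 = 0.0417 ≈ 0.042

0.042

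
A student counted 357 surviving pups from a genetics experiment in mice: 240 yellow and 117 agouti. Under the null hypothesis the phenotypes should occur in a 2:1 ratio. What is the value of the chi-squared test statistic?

Expected counts for N = 357 under a 2:1 ratio (total parts = 3):
  yellow: 357 × 2/3 = 238
  agouti: 357 × 1/3 = 119
χ² = Σ (O − E)² / E
  yellow: (240 − 238)² / 238 = 0.0168
  agouti: (117 − 119)² / 119 = 0.0336
χ² = 0.0168 + 0.0336 = 0.0504 ≈ 0.050

0.050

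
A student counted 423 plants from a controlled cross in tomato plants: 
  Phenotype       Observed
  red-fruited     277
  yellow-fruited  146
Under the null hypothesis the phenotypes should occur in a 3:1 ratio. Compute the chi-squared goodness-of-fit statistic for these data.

20.426

Total ratio parts = 4. Expected numbers out of 423:
  red-fruited: 423 × 3/4 = 317.25
  yellow-fruited: 423 × 1/4 = 105.75
χ² = Σ (O − E)² / E
  red-fruited: (277 − 317.25)² / 317.25 = 5.1066
  yellow-fruited: (146 − 105.75)² / 105.75 = 15.3197
χ² = 5.1066 + 15.3197 = 20.4263 ≈ 20.426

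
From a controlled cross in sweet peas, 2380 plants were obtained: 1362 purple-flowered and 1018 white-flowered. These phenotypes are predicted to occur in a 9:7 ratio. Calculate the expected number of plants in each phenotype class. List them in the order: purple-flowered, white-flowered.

The 9:7 ratio has 16 parts, so with N = 2380 the expected counts are:
  purple-flowered: 2380 × 9/16 = 1338.75
  white-flowered: 2380 × 7/16 = 1041.25

1338.75, 1041.25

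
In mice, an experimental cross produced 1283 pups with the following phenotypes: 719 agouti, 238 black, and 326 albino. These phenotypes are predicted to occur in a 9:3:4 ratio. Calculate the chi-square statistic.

0.123

Expected counts for N = 1283 under a 9:3:4 ratio (total parts = 16):
  agouti: 1283 × 9/16 = 721.6875
  black: 1283 × 3/16 = 240.5625
  albino: 1283 × 4/16 = 320.75
χ² = Σ (O − E)² / E
  agouti: (719 − 721.6875)² / 721.6875 = 0.0100
  black: (238 − 240.5625)² / 240.5625 = 0.0273
  albino: (326 − 320.75)² / 320.75 = 0.0859
χ² = 0.0100 + 0.0273 + 0.0859 = 0.1232 ≈ 0.123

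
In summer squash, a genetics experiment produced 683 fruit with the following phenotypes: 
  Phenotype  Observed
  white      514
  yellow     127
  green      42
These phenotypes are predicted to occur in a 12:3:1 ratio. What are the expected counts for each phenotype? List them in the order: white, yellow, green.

The 12:3:1 ratio has 16 parts, so with N = 683 the expected counts are:
  white: 683 × 12/16 = 512.25
  yellow: 683 × 3/16 = 128.0625
  green: 683 × 1/16 = 42.6875

512.25, 128.0625, 42.6875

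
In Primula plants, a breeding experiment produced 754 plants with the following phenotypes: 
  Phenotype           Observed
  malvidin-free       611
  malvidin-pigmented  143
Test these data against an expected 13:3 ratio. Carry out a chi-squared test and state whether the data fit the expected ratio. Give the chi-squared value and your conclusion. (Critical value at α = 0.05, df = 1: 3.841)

Under the 13:3 hypothesis (Σ ratio = 16, N = 754):
  malvidin-free: 754 × 13/16 = 612.625
  malvidin-pigmented: 754 × 3/16 = 141.375
χ² = Σ (O − E)² / E
  malvidin-free: (611 − 612.625)² / 612.625 = 0.0043
  malvidin-pigmented: (143 − 141.375)² / 141.375 = 0.0187
χ² = 0.0043 + 0.0187 = 0.023
Degrees of freedom = 2 − 1 = 1; critical value at α = 0.05 is 3.841.
Since 0.023 < 3.841, we fail to reject the null hypothesis — the data are consistent with the 13:3 ratio.

0.023; consistent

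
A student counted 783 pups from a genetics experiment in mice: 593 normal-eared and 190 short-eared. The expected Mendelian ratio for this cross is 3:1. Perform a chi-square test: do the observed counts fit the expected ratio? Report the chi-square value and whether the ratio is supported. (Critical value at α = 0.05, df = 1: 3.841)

Under the 3:1 hypothesis (Σ ratio = 4, N = 783):
  normal-eared: 783 × 3/4 = 587.25
  short-eared: 783 × 1/4 = 195.75
χ² = Σ (O − E)² / E
  normal-eared: (593 − 587.25)² / 587.25 = 0.0563
  short-eared: (190 − 195.75)² / 195.75 = 0.1689
χ² = 0.0563 + 0.1689 = 0.2252 ≈ 0.225
Degrees of freedom = 2 − 1 = 1; critical value at α = 0.05 is 3.841.
Since 0.225 < 3.841, we fail to reject the null hypothesis — the data are consistent with the 3:1 ratio.

0.225; consistent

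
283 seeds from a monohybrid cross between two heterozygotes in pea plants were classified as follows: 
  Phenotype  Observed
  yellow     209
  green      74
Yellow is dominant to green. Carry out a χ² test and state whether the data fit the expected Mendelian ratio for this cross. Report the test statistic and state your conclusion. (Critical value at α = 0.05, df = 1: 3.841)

For a monohybrid cross between heterozygotes with complete dominance, the expected phenotypic ratio is 3:1.
Under the 3:1 hypothesis (Σ ratio = 4, N = 283):
  yellow: 283 × 3/4 = 212.25
  green: 283 × 1/4 = 70.75
χ² = Σ (O − E)² / E
  yellow: (209 − 212.25)² / 212.25 = 0.0498
  green: (74 − 70.75)² / 70.75 = 0.1493
χ² = 0.0498 + 0.1493 = 0.1991 ≈ 0.199
Degrees of freedom = 2 − 1 = 1; critical value at α = 0.05 is 3.841.
Since 0.199 < 3.841, we fail to reject the null hypothesis — the data are consistent with the 3:1 ratio.

0.199; consistent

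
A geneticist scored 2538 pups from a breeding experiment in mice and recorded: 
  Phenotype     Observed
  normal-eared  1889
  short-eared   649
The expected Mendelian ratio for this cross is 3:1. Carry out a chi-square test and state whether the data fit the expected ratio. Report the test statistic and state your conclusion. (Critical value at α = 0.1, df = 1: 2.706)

0.442; consistent

Expected counts for N = 2538 under a 3:1 ratio (total parts = 4):
  normal-eared: 2538 × 3/4 = 1903.5
  short-eared: 2538 × 1/4 = 634.5
χ² = Σ (O − E)² / E
  normal-eared: (1889 − 1903.5)² / 1903.5 = 0.1105
  short-eared: (649 − 634.5)² / 634.5 = 0.3314
χ² = 0.1105 + 0.3314 = 0.4419 ≈ 0.442
Degrees of freedom = 2 − 1 = 1; critical value at α = 0.1 is 2.706.
Since 0.442 < 2.706, we fail to reject the null hypothesis — the data are consistent with the 3:1 ratio.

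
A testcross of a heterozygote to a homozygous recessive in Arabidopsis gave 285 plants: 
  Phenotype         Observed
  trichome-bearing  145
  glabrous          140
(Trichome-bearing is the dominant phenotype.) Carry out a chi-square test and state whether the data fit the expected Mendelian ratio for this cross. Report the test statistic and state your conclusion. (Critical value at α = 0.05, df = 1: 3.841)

A testcross of a heterozygote (Aa × aa) gives a 1:1 phenotypic ratio.
The 1:1 ratio has 2 parts, so with N = 285 the expected counts are:
  trichome-bearing: 285 × 1/2 = 142.5
  glabrous: 285 × 1/2 = 142.5
χ² = Σ (O − E)² / E
  trichome-bearing: (145 − 142.5)² / 142.5 = 0.0439
  glabrous: (140 − 142.5)² / 142.5 = 0.0439
χ² = 0.0439 + 0.0439 = 0.0878 ≈ 0.088
Degrees of freedom = 2 − 1 = 1; critical value at α = 0.05 is 3.841.
Since 0.088 < 3.841, we fail to reject the null hypothesis — the data are consistent with the 1:1 ratio.

0.088; consistent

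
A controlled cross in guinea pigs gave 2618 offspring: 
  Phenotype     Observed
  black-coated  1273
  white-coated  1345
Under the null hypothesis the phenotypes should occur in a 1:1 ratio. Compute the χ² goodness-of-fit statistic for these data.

Under the 1:1 hypothesis (Σ ratio = 2, N = 2618):
  black-coated: 2618 × 1/2 = 1309
  white-coated: 2618 × 1/2 = 1309
χ² = Σ (O − E)² / E
  black-coated: (1273 − 1309)² / 1309 = 0.9901
  white-coated: (1345 − 1309)² / 1309 = 0.9901
χ² = 0.9901 + 0.9901 = 1.9802 ≈ 1.980

1.980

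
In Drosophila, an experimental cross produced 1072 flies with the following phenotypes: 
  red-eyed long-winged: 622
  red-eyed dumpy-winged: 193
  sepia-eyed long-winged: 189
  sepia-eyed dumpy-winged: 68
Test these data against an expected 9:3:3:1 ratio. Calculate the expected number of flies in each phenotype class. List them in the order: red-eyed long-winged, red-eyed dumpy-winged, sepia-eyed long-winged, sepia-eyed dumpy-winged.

Under the 9:3:3:1 hypothesis (Σ ratio = 16, N = 1072):
  red-eyed long-winged: 1072 × 9/16 = 603
  red-eyed dumpy-winged: 1072 × 3/16 = 201
  sepia-eyed long-winged: 1072 × 3/16 = 201
  sepia-eyed dumpy-winged: 1072 × 1/16 = 67

603, 201, 201, 67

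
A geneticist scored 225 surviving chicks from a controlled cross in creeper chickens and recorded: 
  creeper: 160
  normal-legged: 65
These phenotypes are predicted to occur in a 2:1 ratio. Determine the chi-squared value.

2.000

The 2:1 ratio has 3 parts, so with N = 225 the expected counts are:
  creeper: 225 × 2/3 = 150
  normal-legged: 225 × 1/3 = 75
χ² = Σ (O − E)² / E
  creeper: (160 − 150)² / 150 = 0.6667
  normal-legged: (65 − 75)² / 75 = 1.3333
χ² = 0.6667 + 1.3333 = 2.000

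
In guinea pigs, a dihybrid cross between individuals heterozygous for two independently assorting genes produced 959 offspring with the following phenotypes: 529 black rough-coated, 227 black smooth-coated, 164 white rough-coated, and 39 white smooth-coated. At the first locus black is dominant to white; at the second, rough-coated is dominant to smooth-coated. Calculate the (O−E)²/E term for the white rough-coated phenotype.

A dihybrid F₂ with independent assortment and complete dominance at both loci gives a 9:3:3:1 phenotypic ratio.
Total ratio parts = 16. Expected numbers out of 959:
  black rough-coated: 959 × 9/16 = 539.4375
  black smooth-coated: 959 × 3/16 = 179.8125
  white rough-coated: 959 × 3/16 = 179.8125
  white smooth-coated: 959 × 1/16 = 59.9375
Contribution of white rough-coated: (164 − 179.8125)² / 179.8125 = 1.3905

1.391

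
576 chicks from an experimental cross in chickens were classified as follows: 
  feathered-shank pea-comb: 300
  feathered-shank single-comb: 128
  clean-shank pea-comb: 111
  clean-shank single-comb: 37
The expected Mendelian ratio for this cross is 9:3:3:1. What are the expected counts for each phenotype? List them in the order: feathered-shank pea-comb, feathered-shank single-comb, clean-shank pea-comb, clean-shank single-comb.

The 9:3:3:1 ratio has 16 parts, so with N = 576 the expected counts are:
  feathered-shank pea-comb: 576 × 9/16 = 324
  feathered-shank single-comb: 576 × 3/16 = 108
  clean-shank pea-comb: 576 × 3/16 = 108
  clean-shank single-comb: 576 × 1/16 = 36

324, 108, 108, 36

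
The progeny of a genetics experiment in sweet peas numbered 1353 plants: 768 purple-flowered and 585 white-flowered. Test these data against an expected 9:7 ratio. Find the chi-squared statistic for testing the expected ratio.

Under the 9:7 hypothesis (Σ ratio = 16, N = 1353):
  purple-flowered: 1353 × 9/16 = 761.0625
  white-flowered: 1353 × 7/16 = 591.9375
χ² = Σ (O − E)² / E
  purple-flowered: (768 − 761.0625)² / 761.0625 = 0.0632
  white-flowered: (585 − 591.9375)² / 591.9375 = 0.0813
χ² = 0.0632 + 0.0813 = 0.1445 ≈ 0.145

0.145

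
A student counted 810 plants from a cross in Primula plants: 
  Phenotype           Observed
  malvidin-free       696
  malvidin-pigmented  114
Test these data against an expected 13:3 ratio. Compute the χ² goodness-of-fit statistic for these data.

11.625

Expected counts for N = 810 under a 13:3 ratio (total parts = 16):
  malvidin-free: 810 × 13/16 = 658.125
  malvidin-pigmented: 810 × 3/16 = 151.875
χ² = Σ (O − E)² / E
  malvidin-free: (696 − 658.125)² / 658.125 = 2.1797
  malvidin-pigmented: (114 − 151.875)² / 151.875 = 9.4454
χ² = 2.1797 + 9.4454 = 11.6251 ≈ 11.625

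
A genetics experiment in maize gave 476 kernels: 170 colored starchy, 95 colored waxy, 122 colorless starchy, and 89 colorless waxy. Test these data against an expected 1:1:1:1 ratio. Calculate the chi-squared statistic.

34.336

The 1:1:1:1 ratio has 4 parts, so with N = 476 the expected counts are:
  colored starchy: 476 × 1/4 = 119
  colored waxy: 476 × 1/4 = 119
  colorless starchy: 476 × 1/4 = 119
  colorless waxy: 476 × 1/4 = 119
χ² = Σ (O − E)² / E
  colored starchy: (170 − 119)² / 119 = 21.8571
  colored waxy: (95 − 119)² / 119 = 4.8403
  colorless starchy: (122 − 119)² / 119 = 0.0756
  colorless waxy: (89 − 119)² / 119 = 7.5630
χ² = 21.8571 + 4.8403 + 0.0756 + 7.5630 = 34.336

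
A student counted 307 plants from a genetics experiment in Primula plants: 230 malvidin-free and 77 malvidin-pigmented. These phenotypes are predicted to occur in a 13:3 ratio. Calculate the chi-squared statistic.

Expected counts for N = 307 under a 13:3 ratio (total parts = 16):
  malvidin-free: 307 × 13/16 = 249.4375
  malvidin-pigmented: 307 × 3/16 = 57.5625
χ² = Σ (O − E)² / E
  malvidin-free: (230 − 249.4375)² / 249.4375 = 1.5147
  malvidin-pigmented: (77 − 57.5625)² / 57.5625 = 6.5636
χ² = 1.5147 + 6.5636 = 8.0783 ≈ 8.078

8.078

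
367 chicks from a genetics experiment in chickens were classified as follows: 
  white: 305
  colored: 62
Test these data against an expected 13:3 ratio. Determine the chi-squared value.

The 13:3 ratio has 16 parts, so with N = 367 the expected counts are:
  white: 367 × 13/16 = 298.1875
  colored: 367 × 3/16 = 68.8125
χ² = Σ (O − E)² / E
  white: (305 − 298.1875)² / 298.1875 = 0.1556
  colored: (62 − 68.8125)² / 68.8125 = 0.6744
χ² = 0.1556 + 0.6744 = 0.830

0.830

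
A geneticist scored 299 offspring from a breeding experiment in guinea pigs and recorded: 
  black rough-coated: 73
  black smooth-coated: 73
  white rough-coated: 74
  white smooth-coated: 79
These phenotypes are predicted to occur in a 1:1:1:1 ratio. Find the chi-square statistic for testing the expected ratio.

0.331

Under the 1:1:1:1 hypothesis (Σ ratio = 4, N = 299):
  black rough-coated: 299 × 1/4 = 74.75
  black smooth-coated: 299 × 1/4 = 74.75
  white rough-coated: 299 × 1/4 = 74.75
  white smooth-coated: 299 × 1/4 = 74.75
χ² = Σ (O − E)² / E
  black rough-coated: (73 − 74.75)² / 74.75 = 0.0410
  black smooth-coated: (73 − 74.75)² / 74.75 = 0.0410
  white rough-coated: (74 − 74.75)² / 74.75 = 0.0075
  white smooth-coated: (79 − 74.75)² / 74.75 = 0.2416
χ² = 0.0410 + 0.0410 + 0.0075 + 0.2416 = 0.3311 ≈ 0.331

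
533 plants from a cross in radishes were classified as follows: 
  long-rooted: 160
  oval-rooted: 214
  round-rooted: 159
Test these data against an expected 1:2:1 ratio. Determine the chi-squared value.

20.689

Expected counts for N = 533 under a 1:2:1 ratio (total parts = 4):
  long-rooted: 533 × 1/4 = 133.25
  oval-rooted: 533 × 2/4 = 266.5
  round-rooted: 533 × 1/4 = 133.25
χ² = Σ (O − E)² / E
  long-rooted: (160 − 133.25)² / 133.25 = 5.3701
  oval-rooted: (214 − 266.5)² / 266.5 = 10.3424
  round-rooted: (159 − 133.25)² / 133.25 = 4.9761
χ² = 5.3701 + 10.3424 + 4.9761 = 20.6886 ≈ 20.689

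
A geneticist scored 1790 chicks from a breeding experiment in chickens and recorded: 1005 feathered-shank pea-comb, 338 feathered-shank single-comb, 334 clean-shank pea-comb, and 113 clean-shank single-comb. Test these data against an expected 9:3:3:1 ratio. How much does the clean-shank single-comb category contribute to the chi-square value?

Expected counts for N = 1790 under a 9:3:3:1 ratio (total parts = 16):
  feathered-shank pea-comb: 1790 × 9/16 = 1006.875
  feathered-shank single-comb: 1790 × 3/16 = 335.625
  clean-shank pea-comb: 1790 × 3/16 = 335.625
  clean-shank single-comb: 1790 × 1/16 = 111.875
Contribution of clean-shank single-comb: (113 − 111.875)² / 111.875 = 0.0113

0.011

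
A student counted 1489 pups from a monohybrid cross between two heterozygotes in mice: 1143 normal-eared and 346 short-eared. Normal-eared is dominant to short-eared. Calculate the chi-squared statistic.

2.468

For a monohybrid cross between heterozygotes with complete dominance, the expected phenotypic ratio is 3:1.
The 3:1 ratio has 4 parts, so with N = 1489 the expected counts are:
  normal-eared: 1489 × 3/4 = 1116.75
  short-eared: 1489 × 1/4 = 372.25
χ² = Σ (O − E)² / E
  normal-eared: (1143 − 1116.75)² / 1116.75 = 0.6170
  short-eared: (346 − 372.25)² / 372.25 = 1.8511
χ² = 0.6170 + 1.8511 = 2.4681 ≈ 2.468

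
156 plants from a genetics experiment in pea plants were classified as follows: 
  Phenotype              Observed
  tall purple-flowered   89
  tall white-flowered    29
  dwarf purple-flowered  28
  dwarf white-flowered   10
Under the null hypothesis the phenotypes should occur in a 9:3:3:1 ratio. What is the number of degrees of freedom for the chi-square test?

3

A goodness-of-fit test with 4 phenotype classes has df = 4 − 1 = 3.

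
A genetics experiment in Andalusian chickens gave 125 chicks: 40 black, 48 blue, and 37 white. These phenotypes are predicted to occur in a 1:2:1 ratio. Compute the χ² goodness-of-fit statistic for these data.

6.872

Under the 1:2:1 hypothesis (Σ ratio = 4, N = 125):
  black: 125 × 1/4 = 31.25
  blue: 125 × 2/4 = 62.5
  white: 125 × 1/4 = 31.25
χ² = Σ (O − E)² / E
  black: (40 − 31.25)² / 31.25 = 2.4500
  blue: (48 − 62.5)² / 62.5 = 3.3640
  white: (37 − 31.25)² / 31.25 = 1.0580
χ² = 2.4500 + 3.3640 + 1.0580 = 6.872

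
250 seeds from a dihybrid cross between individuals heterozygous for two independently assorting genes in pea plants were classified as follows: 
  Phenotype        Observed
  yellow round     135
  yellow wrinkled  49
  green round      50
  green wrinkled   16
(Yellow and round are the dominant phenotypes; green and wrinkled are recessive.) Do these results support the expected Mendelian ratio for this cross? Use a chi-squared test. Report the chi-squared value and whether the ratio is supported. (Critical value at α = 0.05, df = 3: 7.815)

0.539; consistent

A dihybrid F₂ with independent assortment and complete dominance at both loci gives a 9:3:3:1 phenotypic ratio.
Expected counts for N = 250 under a 9:3:3:1 ratio (total parts = 16):
  yellow round: 250 × 9/16 = 140.625
  yellow wrinkled: 250 × 3/16 = 46.875
  green round: 250 × 3/16 = 46.875
  green wrinkled: 250 × 1/16 = 15.625
χ² = Σ (O − E)² / E
  yellow round: (135 − 140.625)² / 140.625 = 0.2250
  yellow wrinkled: (49 − 46.875)² / 46.875 = 0.0963
  green round: (50 − 46.875)² / 46.875 = 0.2083
  green wrinkled: (16 − 15.625)² / 15.625 = 0.0090
χ² = 0.2250 + 0.0963 + 0.2083 + 0.0090 = 0.5386 ≈ 0.539
Degrees of freedom = 4 − 1 = 3; critical value at α = 0.05 is 7.815.
Since 0.539 < 7.815, we fail to reject the null hypothesis — the data are consistent with the 9:3:3:1 ratio.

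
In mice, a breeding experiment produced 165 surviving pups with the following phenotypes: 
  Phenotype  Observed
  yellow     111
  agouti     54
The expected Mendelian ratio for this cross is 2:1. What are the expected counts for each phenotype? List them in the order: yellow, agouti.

110, 55

Expected counts for N = 165 under a 2:1 ratio (total parts = 3):
  yellow: 165 × 2/3 = 110
  agouti: 165 × 1/3 = 55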